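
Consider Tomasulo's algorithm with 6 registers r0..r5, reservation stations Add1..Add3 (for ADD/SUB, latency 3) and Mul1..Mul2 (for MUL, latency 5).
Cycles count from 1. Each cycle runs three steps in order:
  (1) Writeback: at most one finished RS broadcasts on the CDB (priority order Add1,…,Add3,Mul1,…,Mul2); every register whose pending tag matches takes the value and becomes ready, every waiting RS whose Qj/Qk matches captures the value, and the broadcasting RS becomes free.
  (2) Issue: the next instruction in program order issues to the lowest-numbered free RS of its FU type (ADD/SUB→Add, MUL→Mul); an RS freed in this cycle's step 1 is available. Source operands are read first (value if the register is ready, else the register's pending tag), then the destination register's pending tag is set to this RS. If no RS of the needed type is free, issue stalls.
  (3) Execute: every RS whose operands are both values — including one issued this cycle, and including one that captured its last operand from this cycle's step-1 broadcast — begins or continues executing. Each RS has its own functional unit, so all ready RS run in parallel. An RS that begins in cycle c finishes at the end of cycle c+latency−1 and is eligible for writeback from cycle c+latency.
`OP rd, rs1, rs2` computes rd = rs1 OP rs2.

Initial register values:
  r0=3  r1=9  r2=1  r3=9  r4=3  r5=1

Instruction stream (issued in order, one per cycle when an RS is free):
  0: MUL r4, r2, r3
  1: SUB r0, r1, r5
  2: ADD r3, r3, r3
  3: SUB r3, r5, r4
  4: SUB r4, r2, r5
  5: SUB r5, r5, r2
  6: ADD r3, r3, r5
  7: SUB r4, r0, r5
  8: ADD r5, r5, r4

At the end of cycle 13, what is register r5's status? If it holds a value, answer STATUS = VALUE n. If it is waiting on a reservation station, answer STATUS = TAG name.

STATUS = TAG Add3

c1: issue MUL r4<-Mul1 | r0:3,r1:9,r2:1,r3:9,r4:Mul1,r5:1
c2: issue SUB r0<-Add1 | r0:Add1,r1:9,r2:1,r3:9,r4:Mul1,r5:1
c3: issue ADD r3<-Add2 | r0:Add1,r1:9,r2:1,r3:Add2,r4:Mul1,r5:1
c4: issue SUB r3<-Add3 | r0:Add1,r1:9,r2:1,r3:Add3,r4:Mul1,r5:1
c5: CDB Add1=8; issue SUB r4<-Add1 | r0:8,r1:9,r2:1,r3:Add3,r4:Add1,r5:1
c6: CDB Add2=18; issue SUB r5<-Add2 | r0:8,r1:9,r2:1,r3:Add3,r4:Add1,r5:Add2
c7: CDB Mul1=9; stall | r0:8,r1:9,r2:1,r3:Add3,r4:Add1,r5:Add2
c8: CDB Add1=0; issue ADD r3<-Add1 | r0:8,r1:9,r2:1,r3:Add1,r4:0,r5:Add2
c9: CDB Add2=0; issue SUB r4<-Add2 | r0:8,r1:9,r2:1,r3:Add1,r4:Add2,r5:0
c10: CDB Add3=-8; issue ADD r5<-Add3 | r0:8,r1:9,r2:1,r3:Add1,r4:Add2,r5:Add3
c11: - | r0:8,r1:9,r2:1,r3:Add1,r4:Add2,r5:Add3
c12: CDB Add2=8 | r0:8,r1:9,r2:1,r3:Add1,r4:8,r5:Add3
c13: CDB Add1=-8 | r0:8,r1:9,r2:1,r3:-8,r4:8,r5:Add3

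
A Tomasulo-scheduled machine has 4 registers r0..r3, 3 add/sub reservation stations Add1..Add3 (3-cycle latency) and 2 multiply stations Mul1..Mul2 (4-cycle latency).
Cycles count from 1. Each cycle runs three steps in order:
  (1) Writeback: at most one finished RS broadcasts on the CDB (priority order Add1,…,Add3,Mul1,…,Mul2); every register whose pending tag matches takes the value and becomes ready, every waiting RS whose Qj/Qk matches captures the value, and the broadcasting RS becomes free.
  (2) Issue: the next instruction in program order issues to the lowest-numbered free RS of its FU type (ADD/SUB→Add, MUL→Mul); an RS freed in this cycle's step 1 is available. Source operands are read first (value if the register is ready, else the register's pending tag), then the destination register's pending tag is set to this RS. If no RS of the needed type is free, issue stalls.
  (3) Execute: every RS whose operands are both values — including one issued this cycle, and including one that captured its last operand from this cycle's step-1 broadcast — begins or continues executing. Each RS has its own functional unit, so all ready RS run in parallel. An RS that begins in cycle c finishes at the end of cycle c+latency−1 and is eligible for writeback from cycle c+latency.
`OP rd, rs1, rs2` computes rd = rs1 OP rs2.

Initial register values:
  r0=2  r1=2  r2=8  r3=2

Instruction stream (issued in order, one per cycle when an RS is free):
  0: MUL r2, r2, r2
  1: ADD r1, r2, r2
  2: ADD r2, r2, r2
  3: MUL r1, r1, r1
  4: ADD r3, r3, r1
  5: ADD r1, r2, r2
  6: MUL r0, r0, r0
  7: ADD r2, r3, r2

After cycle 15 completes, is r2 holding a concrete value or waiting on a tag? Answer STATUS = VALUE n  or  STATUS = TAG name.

  c1: issue MUL r2<-Mul1  regs: r0:2,r1:2,r2:Mul1,r3:2
  c2: issue ADD r1<-Add1  regs: r0:2,r1:Add1,r2:Mul1,r3:2
  c3: issue ADD r2<-Add2  regs: r0:2,r1:Add1,r2:Add2,r3:2
  c4: issue MUL r1<-Mul2  regs: r0:2,r1:Mul2,r2:Add2,r3:2
  c5: CDB Mul1=64; issue ADD r3<-Add3  regs: r0:2,r1:Mul2,r2:Add2,r3:Add3
  c6: stall  regs: r0:2,r1:Mul2,r2:Add2,r3:Add3
  c7: stall  regs: r0:2,r1:Mul2,r2:Add2,r3:Add3
  c8: CDB Add1=128; issue ADD r1<-Add1  regs: r0:2,r1:Add1,r2:Add2,r3:Add3
  c9: CDB Add2=128; issue MUL r0<-Mul1  regs: r0:Mul1,r1:Add1,r2:128,r3:Add3
  c10: issue ADD r2<-Add2  regs: r0:Mul1,r1:Add1,r2:Add2,r3:Add3
  c11: -  regs: r0:Mul1,r1:Add1,r2:Add2,r3:Add3
  c12: CDB Add1=256  regs: r0:Mul1,r1:256,r2:Add2,r3:Add3
  c13: CDB Mul1=4  regs: r0:4,r1:256,r2:Add2,r3:Add3
  c14: CDB Mul2=16384  regs: r0:4,r1:256,r2:Add2,r3:Add3
  c15: -  regs: r0:4,r1:256,r2:Add2,r3:Add3

STATUS = TAG Add2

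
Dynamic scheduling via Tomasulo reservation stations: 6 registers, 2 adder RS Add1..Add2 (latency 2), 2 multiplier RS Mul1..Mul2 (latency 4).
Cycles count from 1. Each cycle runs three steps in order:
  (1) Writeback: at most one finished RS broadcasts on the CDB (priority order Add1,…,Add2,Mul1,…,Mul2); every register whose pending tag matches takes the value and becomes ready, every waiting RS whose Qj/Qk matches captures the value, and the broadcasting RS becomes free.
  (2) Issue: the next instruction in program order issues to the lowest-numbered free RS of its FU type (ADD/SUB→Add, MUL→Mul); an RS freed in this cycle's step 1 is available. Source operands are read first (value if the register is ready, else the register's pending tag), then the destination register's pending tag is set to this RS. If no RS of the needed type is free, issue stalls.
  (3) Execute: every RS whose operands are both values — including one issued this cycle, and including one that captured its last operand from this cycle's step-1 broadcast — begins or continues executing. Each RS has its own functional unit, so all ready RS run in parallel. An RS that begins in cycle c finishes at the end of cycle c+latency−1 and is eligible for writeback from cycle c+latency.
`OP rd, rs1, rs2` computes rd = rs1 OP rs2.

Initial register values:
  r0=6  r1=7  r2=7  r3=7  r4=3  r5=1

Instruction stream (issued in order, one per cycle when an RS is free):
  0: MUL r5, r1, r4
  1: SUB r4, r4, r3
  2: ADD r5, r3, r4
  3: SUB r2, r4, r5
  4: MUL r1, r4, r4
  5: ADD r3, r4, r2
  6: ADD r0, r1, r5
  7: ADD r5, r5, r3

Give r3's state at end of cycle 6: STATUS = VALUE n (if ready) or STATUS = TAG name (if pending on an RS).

cycle 1: issue MUL r5<-Mul1 // r0:6,r1:7,r2:7,r3:7,r4:3,r5:Mul1
cycle 2: issue SUB r4<-Add1 // r0:6,r1:7,r2:7,r3:7,r4:Add1,r5:Mul1
cycle 3: issue ADD r5<-Add2 // r0:6,r1:7,r2:7,r3:7,r4:Add1,r5:Add2
cycle 4: CDB Add1=-4; issue SUB r2<-Add1 // r0:6,r1:7,r2:Add1,r3:7,r4:-4,r5:Add2
cycle 5: CDB Mul1=21; issue MUL r1<-Mul1 // r0:6,r1:Mul1,r2:Add1,r3:7,r4:-4,r5:Add2
cycle 6: CDB Add2=3; issue ADD r3<-Add2 // r0:6,r1:Mul1,r2:Add1,r3:Add2,r4:-4,r5:3

STATUS = TAG Add2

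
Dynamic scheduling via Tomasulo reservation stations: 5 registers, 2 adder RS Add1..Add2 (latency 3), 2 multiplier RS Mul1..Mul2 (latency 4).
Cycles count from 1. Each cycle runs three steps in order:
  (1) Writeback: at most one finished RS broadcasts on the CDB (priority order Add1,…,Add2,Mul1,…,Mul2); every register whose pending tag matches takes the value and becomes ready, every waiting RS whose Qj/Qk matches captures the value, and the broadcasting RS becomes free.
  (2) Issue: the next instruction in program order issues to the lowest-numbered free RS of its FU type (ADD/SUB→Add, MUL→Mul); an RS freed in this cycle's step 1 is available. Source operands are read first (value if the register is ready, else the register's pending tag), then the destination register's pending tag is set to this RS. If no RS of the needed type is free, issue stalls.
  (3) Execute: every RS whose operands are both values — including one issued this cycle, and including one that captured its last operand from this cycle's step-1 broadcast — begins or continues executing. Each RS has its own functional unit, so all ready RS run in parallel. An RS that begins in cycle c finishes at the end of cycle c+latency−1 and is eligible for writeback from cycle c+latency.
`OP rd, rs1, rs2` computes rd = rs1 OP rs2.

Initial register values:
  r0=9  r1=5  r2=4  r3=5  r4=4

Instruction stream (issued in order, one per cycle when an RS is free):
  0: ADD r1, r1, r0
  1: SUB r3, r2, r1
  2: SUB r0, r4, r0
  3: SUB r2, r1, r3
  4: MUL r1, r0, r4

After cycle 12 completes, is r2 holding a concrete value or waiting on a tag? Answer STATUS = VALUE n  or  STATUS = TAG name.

cycle 1: issue ADD r1<-Add1 // r0:9,r1:Add1,r2:4,r3:5,r4:4
cycle 2: issue SUB r3<-Add2 // r0:9,r1:Add1,r2:4,r3:Add2,r4:4
cycle 3: stall // r0:9,r1:Add1,r2:4,r3:Add2,r4:4
cycle 4: CDB Add1=14; issue SUB r0<-Add1 // r0:Add1,r1:14,r2:4,r3:Add2,r4:4
cycle 5: stall // r0:Add1,r1:14,r2:4,r3:Add2,r4:4
cycle 6: stall // r0:Add1,r1:14,r2:4,r3:Add2,r4:4
cycle 7: CDB Add1=-5; issue SUB r2<-Add1 // r0:-5,r1:14,r2:Add1,r3:Add2,r4:4
cycle 8: CDB Add2=-10; issue MUL r1<-Mul1 // r0:-5,r1:Mul1,r2:Add1,r3:-10,r4:4
cycle 9: - // r0:-5,r1:Mul1,r2:Add1,r3:-10,r4:4
cycle 10: - // r0:-5,r1:Mul1,r2:Add1,r3:-10,r4:4
cycle 11: CDB Add1=24 // r0:-5,r1:Mul1,r2:24,r3:-10,r4:4
cycle 12: CDB Mul1=-20 // r0:-5,r1:-20,r2:24,r3:-10,r4:4

STATUS = VALUE 24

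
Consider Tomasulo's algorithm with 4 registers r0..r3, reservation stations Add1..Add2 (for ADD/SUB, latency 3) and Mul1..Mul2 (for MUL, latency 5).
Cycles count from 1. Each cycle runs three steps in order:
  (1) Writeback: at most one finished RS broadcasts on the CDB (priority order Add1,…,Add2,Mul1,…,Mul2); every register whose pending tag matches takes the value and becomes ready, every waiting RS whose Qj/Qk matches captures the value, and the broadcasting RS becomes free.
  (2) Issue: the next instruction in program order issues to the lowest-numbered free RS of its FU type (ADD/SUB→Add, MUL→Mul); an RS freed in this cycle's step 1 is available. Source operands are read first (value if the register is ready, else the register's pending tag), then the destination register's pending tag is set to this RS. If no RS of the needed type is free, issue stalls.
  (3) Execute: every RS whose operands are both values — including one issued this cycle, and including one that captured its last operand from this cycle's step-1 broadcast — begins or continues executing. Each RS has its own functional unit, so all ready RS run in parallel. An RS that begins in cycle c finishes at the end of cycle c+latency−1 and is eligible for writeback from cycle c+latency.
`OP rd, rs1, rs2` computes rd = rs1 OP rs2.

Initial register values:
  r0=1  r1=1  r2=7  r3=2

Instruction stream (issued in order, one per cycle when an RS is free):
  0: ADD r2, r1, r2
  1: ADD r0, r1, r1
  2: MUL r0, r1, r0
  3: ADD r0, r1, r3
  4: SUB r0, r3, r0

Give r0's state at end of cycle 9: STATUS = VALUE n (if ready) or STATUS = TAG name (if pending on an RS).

c1: issue ADD r2<-Add1 | r0:1,r1:1,r2:Add1,r3:2
c2: issue ADD r0<-Add2 | r0:Add2,r1:1,r2:Add1,r3:2
c3: issue MUL r0<-Mul1 | r0:Mul1,r1:1,r2:Add1,r3:2
c4: CDB Add1=8; issue ADD r0<-Add1 | r0:Add1,r1:1,r2:8,r3:2
c5: CDB Add2=2; issue SUB r0<-Add2 | r0:Add2,r1:1,r2:8,r3:2
c6: - | r0:Add2,r1:1,r2:8,r3:2
c7: CDB Add1=3 | r0:Add2,r1:1,r2:8,r3:2
c8: - | r0:Add2,r1:1,r2:8,r3:2
c9: - | r0:Add2,r1:1,r2:8,r3:2

STATUS = TAG Add2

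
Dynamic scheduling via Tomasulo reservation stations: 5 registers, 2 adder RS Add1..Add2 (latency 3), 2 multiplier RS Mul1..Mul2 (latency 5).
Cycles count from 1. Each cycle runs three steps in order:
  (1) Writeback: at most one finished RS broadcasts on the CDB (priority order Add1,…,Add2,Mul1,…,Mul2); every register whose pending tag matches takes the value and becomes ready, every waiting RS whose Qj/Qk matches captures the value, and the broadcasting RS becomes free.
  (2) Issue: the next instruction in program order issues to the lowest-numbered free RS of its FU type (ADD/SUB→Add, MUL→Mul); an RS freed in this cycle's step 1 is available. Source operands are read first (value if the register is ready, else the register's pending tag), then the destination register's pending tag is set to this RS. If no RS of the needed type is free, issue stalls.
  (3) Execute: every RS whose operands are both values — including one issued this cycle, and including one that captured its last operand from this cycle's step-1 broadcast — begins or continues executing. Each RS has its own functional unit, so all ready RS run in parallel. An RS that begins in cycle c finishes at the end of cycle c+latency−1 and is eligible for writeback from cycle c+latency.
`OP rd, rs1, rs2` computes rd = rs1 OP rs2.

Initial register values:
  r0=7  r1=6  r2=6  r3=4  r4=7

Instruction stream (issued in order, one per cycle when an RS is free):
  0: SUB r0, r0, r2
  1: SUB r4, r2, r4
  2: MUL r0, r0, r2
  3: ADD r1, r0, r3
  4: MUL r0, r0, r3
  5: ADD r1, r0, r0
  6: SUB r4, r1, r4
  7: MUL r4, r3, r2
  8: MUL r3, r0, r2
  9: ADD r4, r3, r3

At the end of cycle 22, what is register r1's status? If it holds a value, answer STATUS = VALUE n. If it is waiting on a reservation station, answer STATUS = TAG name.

STATUS = VALUE 48

  c1: issue SUB r0<-Add1  regs: r0:Add1,r1:6,r2:6,r3:4,r4:7
  c2: issue SUB r4<-Add2  regs: r0:Add1,r1:6,r2:6,r3:4,r4:Add2
  c3: issue MUL r0<-Mul1  regs: r0:Mul1,r1:6,r2:6,r3:4,r4:Add2
  c4: CDB Add1=1; issue ADD r1<-Add1  regs: r0:Mul1,r1:Add1,r2:6,r3:4,r4:Add2
  c5: CDB Add2=-1; issue MUL r0<-Mul2  regs: r0:Mul2,r1:Add1,r2:6,r3:4,r4:-1
  c6: issue ADD r1<-Add2  regs: r0:Mul2,r1:Add2,r2:6,r3:4,r4:-1
  c7: stall  regs: r0:Mul2,r1:Add2,r2:6,r3:4,r4:-1
  c8: stall  regs: r0:Mul2,r1:Add2,r2:6,r3:4,r4:-1
  c9: CDB Mul1=6; stall  regs: r0:Mul2,r1:Add2,r2:6,r3:4,r4:-1
  c10: stall  regs: r0:Mul2,r1:Add2,r2:6,r3:4,r4:-1
  c11: stall  regs: r0:Mul2,r1:Add2,r2:6,r3:4,r4:-1
  c12: CDB Add1=10; issue SUB r4<-Add1  regs: r0:Mul2,r1:Add2,r2:6,r3:4,r4:Add1
  c13: issue MUL r4<-Mul1  regs: r0:Mul2,r1:Add2,r2:6,r3:4,r4:Mul1
  c14: CDB Mul2=24; issue MUL r3<-Mul2  regs: r0:24,r1:Add2,r2:6,r3:Mul2,r4:Mul1
  c15: stall  regs: r0:24,r1:Add2,r2:6,r3:Mul2,r4:Mul1
  c16: stall  regs: r0:24,r1:Add2,r2:6,r3:Mul2,r4:Mul1
  c17: CDB Add2=48; issue ADD r4<-Add2  regs: r0:24,r1:48,r2:6,r3:Mul2,r4:Add2
  c18: CDB Mul1=24  regs: r0:24,r1:48,r2:6,r3:Mul2,r4:Add2
  c19: CDB Mul2=144  regs: r0:24,r1:48,r2:6,r3:144,r4:Add2
  c20: CDB Add1=49  regs: r0:24,r1:48,r2:6,r3:144,r4:Add2
  c21: -  regs: r0:24,r1:48,r2:6,r3:144,r4:Add2
  c22: CDB Add2=288  regs: r0:24,r1:48,r2:6,r3:144,r4:288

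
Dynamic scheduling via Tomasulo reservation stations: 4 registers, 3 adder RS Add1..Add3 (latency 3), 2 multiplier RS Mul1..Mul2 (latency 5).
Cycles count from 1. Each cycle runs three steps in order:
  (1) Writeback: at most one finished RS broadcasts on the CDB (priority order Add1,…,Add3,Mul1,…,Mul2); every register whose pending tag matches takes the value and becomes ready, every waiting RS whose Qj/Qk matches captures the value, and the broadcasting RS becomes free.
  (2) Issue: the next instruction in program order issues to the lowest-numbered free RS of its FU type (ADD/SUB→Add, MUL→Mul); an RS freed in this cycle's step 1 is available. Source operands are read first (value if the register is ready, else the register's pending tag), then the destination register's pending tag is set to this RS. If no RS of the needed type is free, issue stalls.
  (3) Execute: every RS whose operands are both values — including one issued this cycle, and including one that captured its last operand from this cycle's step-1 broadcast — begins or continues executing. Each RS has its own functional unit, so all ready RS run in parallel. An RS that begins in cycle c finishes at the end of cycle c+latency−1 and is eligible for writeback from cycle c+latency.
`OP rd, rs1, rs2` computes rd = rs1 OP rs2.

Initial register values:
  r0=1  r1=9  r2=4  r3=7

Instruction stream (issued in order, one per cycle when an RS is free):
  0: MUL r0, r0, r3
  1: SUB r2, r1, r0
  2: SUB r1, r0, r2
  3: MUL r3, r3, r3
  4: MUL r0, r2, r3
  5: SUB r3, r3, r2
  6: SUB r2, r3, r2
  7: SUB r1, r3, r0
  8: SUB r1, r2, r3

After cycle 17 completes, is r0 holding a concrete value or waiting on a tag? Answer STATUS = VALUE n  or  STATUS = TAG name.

cycle 1: issue MUL r0<-Mul1 // r0:Mul1,r1:9,r2:4,r3:7
cycle 2: issue SUB r2<-Add1 // r0:Mul1,r1:9,r2:Add1,r3:7
cycle 3: issue SUB r1<-Add2 // r0:Mul1,r1:Add2,r2:Add1,r3:7
cycle 4: issue MUL r3<-Mul2 // r0:Mul1,r1:Add2,r2:Add1,r3:Mul2
cycle 5: stall // r0:Mul1,r1:Add2,r2:Add1,r3:Mul2
cycle 6: CDB Mul1=7; issue MUL r0<-Mul1 // r0:Mul1,r1:Add2,r2:Add1,r3:Mul2
cycle 7: issue SUB r3<-Add3 // r0:Mul1,r1:Add2,r2:Add1,r3:Add3
cycle 8: stall // r0:Mul1,r1:Add2,r2:Add1,r3:Add3
cycle 9: CDB Add1=2; issue SUB r2<-Add1 // r0:Mul1,r1:Add2,r2:Add1,r3:Add3
cycle 10: CDB Mul2=49; stall // r0:Mul1,r1:Add2,r2:Add1,r3:Add3
cycle 11: stall // r0:Mul1,r1:Add2,r2:Add1,r3:Add3
cycle 12: CDB Add2=5; issue SUB r1<-Add2 // r0:Mul1,r1:Add2,r2:Add1,r3:Add3
cycle 13: CDB Add3=47; issue SUB r1<-Add3 // r0:Mul1,r1:Add3,r2:Add1,r3:47
cycle 14: - // r0:Mul1,r1:Add3,r2:Add1,r3:47
cycle 15: CDB Mul1=98 // r0:98,r1:Add3,r2:Add1,r3:47
cycle 16: CDB Add1=45 // r0:98,r1:Add3,r2:45,r3:47
cycle 17: - // r0:98,r1:Add3,r2:45,r3:47

STATUS = VALUE 98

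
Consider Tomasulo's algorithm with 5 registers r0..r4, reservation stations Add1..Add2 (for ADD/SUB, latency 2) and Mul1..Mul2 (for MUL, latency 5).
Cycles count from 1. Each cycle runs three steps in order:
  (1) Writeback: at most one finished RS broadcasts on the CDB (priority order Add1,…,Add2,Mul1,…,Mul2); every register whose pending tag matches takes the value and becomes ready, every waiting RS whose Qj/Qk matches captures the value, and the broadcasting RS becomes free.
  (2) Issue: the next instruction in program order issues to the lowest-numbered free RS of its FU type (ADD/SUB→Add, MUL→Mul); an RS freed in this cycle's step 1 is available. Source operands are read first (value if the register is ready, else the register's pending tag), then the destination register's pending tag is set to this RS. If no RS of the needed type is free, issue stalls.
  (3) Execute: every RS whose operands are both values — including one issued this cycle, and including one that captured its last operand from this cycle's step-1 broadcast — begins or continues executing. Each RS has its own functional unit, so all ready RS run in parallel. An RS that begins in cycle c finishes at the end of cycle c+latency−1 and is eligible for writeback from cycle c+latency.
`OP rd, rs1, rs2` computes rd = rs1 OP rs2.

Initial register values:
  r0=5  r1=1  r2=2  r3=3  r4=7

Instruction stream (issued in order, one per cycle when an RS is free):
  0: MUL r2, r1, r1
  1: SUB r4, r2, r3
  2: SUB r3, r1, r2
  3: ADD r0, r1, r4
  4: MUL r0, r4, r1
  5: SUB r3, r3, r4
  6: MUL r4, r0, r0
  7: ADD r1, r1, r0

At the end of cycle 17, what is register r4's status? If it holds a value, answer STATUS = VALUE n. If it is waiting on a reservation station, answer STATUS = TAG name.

cycle 1: issue MUL r2<-Mul1 // r0:5,r1:1,r2:Mul1,r3:3,r4:7
cycle 2: issue SUB r4<-Add1 // r0:5,r1:1,r2:Mul1,r3:3,r4:Add1
cycle 3: issue SUB r3<-Add2 // r0:5,r1:1,r2:Mul1,r3:Add2,r4:Add1
cycle 4: stall // r0:5,r1:1,r2:Mul1,r3:Add2,r4:Add1
cycle 5: stall // r0:5,r1:1,r2:Mul1,r3:Add2,r4:Add1
cycle 6: CDB Mul1=1; stall // r0:5,r1:1,r2:1,r3:Add2,r4:Add1
cycle 7: stall // r0:5,r1:1,r2:1,r3:Add2,r4:Add1
cycle 8: CDB Add1=-2; issue ADD r0<-Add1 // r0:Add1,r1:1,r2:1,r3:Add2,r4:-2
cycle 9: CDB Add2=0; issue MUL r0<-Mul1 // r0:Mul1,r1:1,r2:1,r3:0,r4:-2
cycle 10: CDB Add1=-1; issue SUB r3<-Add1 // r0:Mul1,r1:1,r2:1,r3:Add1,r4:-2
cycle 11: issue MUL r4<-Mul2 // r0:Mul1,r1:1,r2:1,r3:Add1,r4:Mul2
cycle 12: CDB Add1=2; issue ADD r1<-Add1 // r0:Mul1,r1:Add1,r2:1,r3:2,r4:Mul2
cycle 13: - // r0:Mul1,r1:Add1,r2:1,r3:2,r4:Mul2
cycle 14: CDB Mul1=-2 // r0:-2,r1:Add1,r2:1,r3:2,r4:Mul2
cycle 15: - // r0:-2,r1:Add1,r2:1,r3:2,r4:Mul2
cycle 16: CDB Add1=-1 // r0:-2,r1:-1,r2:1,r3:2,r4:Mul2
cycle 17: - // r0:-2,r1:-1,r2:1,r3:2,r4:Mul2

STATUS = TAG Mul2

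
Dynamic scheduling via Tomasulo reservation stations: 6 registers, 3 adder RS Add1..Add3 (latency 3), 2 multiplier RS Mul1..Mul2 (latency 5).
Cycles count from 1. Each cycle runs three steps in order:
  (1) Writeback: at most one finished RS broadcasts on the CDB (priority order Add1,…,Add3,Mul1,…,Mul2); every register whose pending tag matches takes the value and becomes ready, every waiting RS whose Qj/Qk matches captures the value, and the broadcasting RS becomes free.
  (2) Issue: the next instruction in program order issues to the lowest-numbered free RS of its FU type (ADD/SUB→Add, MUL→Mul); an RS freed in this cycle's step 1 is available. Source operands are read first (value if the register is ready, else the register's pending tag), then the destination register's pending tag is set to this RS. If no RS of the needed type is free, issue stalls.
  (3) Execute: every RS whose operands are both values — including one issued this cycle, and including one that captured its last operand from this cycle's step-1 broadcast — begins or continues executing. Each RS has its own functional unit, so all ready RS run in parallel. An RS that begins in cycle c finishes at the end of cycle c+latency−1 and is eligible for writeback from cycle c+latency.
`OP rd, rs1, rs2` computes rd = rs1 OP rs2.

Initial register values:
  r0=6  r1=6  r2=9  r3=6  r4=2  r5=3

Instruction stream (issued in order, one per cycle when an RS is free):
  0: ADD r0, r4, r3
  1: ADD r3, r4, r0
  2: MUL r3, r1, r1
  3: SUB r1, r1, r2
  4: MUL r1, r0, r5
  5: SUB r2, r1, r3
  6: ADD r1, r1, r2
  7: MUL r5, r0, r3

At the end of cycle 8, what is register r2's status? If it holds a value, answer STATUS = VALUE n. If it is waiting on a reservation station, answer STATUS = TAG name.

  c1: issue ADD r0<-Add1  regs: r0:Add1,r1:6,r2:9,r3:6,r4:2,r5:3
  c2: issue ADD r3<-Add2  regs: r0:Add1,r1:6,r2:9,r3:Add2,r4:2,r5:3
  c3: issue MUL r3<-Mul1  regs: r0:Add1,r1:6,r2:9,r3:Mul1,r4:2,r5:3
  c4: CDB Add1=8; issue SUB r1<-Add1  regs: r0:8,r1:Add1,r2:9,r3:Mul1,r4:2,r5:3
  c5: issue MUL r1<-Mul2  regs: r0:8,r1:Mul2,r2:9,r3:Mul1,r4:2,r5:3
  c6: issue SUB r2<-Add3  regs: r0:8,r1:Mul2,r2:Add3,r3:Mul1,r4:2,r5:3
  c7: CDB Add1=-3; issue ADD r1<-Add1  regs: r0:8,r1:Add1,r2:Add3,r3:Mul1,r4:2,r5:3
  c8: CDB Add2=10; stall  regs: r0:8,r1:Add1,r2:Add3,r3:Mul1,r4:2,r5:3

STATUS = TAG Add3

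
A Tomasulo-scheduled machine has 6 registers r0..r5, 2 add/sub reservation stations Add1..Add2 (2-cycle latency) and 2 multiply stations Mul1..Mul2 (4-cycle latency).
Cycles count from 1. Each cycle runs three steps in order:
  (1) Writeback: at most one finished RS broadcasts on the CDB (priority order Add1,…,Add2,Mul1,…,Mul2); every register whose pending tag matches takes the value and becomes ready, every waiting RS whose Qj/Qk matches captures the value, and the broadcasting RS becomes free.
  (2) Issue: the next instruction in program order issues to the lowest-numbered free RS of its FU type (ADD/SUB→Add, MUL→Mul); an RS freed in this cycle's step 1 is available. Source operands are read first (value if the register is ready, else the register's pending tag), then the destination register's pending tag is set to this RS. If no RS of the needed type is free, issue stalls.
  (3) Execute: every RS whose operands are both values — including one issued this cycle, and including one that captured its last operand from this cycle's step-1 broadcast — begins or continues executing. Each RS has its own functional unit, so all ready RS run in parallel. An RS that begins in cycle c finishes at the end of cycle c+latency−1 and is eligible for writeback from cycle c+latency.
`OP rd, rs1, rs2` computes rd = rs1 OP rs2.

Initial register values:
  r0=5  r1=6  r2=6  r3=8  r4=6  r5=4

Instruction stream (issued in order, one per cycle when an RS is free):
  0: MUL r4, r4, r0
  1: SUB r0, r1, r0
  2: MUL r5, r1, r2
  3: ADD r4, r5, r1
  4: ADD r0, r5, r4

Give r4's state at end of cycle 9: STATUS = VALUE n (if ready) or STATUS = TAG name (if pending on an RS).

c1: issue MUL r4<-Mul1 | r0:5,r1:6,r2:6,r3:8,r4:Mul1,r5:4
c2: issue SUB r0<-Add1 | r0:Add1,r1:6,r2:6,r3:8,r4:Mul1,r5:4
c3: issue MUL r5<-Mul2 | r0:Add1,r1:6,r2:6,r3:8,r4:Mul1,r5:Mul2
c4: CDB Add1=1; issue ADD r4<-Add1 | r0:1,r1:6,r2:6,r3:8,r4:Add1,r5:Mul2
c5: CDB Mul1=30; issue ADD r0<-Add2 | r0:Add2,r1:6,r2:6,r3:8,r4:Add1,r5:Mul2
c6: - | r0:Add2,r1:6,r2:6,r3:8,r4:Add1,r5:Mul2
c7: CDB Mul2=36 | r0:Add2,r1:6,r2:6,r3:8,r4:Add1,r5:36
c8: - | r0:Add2,r1:6,r2:6,r3:8,r4:Add1,r5:36
c9: CDB Add1=42 | r0:Add2,r1:6,r2:6,r3:8,r4:42,r5:36

STATUS = VALUE 42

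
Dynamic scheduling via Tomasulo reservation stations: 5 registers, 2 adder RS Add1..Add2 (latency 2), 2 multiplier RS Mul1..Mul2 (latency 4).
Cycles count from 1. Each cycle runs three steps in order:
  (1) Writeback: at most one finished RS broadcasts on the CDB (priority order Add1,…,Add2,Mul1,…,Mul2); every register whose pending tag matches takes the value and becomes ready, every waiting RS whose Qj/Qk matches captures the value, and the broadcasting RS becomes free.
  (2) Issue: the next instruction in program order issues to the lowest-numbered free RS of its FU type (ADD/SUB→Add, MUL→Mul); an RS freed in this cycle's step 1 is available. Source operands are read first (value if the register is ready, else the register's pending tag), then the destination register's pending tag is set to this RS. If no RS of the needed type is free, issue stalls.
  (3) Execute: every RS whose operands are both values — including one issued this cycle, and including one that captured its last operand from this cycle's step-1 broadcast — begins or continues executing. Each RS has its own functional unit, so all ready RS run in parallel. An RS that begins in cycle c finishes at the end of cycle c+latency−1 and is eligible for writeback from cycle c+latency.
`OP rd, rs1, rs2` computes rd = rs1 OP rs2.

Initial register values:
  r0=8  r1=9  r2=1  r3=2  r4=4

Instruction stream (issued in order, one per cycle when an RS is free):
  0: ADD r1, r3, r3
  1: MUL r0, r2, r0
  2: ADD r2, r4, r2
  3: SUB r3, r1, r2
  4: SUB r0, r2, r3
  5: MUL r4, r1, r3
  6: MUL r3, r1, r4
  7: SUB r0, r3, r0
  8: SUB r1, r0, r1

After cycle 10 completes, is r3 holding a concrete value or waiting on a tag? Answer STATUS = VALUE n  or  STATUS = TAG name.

STATUS = TAG Mul2

c1: issue ADD r1<-Add1 | r0:8,r1:Add1,r2:1,r3:2,r4:4
c2: issue MUL r0<-Mul1 | r0:Mul1,r1:Add1,r2:1,r3:2,r4:4
c3: CDB Add1=4; issue ADD r2<-Add1 | r0:Mul1,r1:4,r2:Add1,r3:2,r4:4
c4: issue SUB r3<-Add2 | r0:Mul1,r1:4,r2:Add1,r3:Add2,r4:4
c5: CDB Add1=5; issue SUB r0<-Add1 | r0:Add1,r1:4,r2:5,r3:Add2,r4:4
c6: CDB Mul1=8; issue MUL r4<-Mul1 | r0:Add1,r1:4,r2:5,r3:Add2,r4:Mul1
c7: CDB Add2=-1; issue MUL r3<-Mul2 | r0:Add1,r1:4,r2:5,r3:Mul2,r4:Mul1
c8: issue SUB r0<-Add2 | r0:Add2,r1:4,r2:5,r3:Mul2,r4:Mul1
c9: CDB Add1=6; issue SUB r1<-Add1 | r0:Add2,r1:Add1,r2:5,r3:Mul2,r4:Mul1
c10: - | r0:Add2,r1:Add1,r2:5,r3:Mul2,r4:Mul1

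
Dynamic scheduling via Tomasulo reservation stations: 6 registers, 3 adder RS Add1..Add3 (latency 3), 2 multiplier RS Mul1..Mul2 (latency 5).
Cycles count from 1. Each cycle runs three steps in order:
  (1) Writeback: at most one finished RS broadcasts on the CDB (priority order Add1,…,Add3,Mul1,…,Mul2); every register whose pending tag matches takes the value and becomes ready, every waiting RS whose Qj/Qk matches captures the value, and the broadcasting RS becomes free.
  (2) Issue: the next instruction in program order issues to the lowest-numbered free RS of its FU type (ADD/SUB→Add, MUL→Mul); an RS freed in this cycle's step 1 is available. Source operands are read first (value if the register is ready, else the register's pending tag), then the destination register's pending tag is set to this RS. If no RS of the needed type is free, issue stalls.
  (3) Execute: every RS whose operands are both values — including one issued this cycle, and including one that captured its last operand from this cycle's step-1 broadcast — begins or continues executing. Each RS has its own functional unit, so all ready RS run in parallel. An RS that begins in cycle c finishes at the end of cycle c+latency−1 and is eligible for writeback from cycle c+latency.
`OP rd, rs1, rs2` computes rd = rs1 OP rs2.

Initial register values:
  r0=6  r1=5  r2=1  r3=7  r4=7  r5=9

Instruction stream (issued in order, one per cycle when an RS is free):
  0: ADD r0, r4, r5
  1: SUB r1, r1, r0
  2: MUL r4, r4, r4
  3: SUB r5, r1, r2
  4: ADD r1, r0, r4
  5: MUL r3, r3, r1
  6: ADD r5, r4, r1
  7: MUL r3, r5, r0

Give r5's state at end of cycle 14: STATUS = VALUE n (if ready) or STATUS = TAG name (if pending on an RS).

  c1: issue ADD r0<-Add1  regs: r0:Add1,r1:5,r2:1,r3:7,r4:7,r5:9
  c2: issue SUB r1<-Add2  regs: r0:Add1,r1:Add2,r2:1,r3:7,r4:7,r5:9
  c3: issue MUL r4<-Mul1  regs: r0:Add1,r1:Add2,r2:1,r3:7,r4:Mul1,r5:9
  c4: CDB Add1=16; issue SUB r5<-Add1  regs: r0:16,r1:Add2,r2:1,r3:7,r4:Mul1,r5:Add1
  c5: issue ADD r1<-Add3  regs: r0:16,r1:Add3,r2:1,r3:7,r4:Mul1,r5:Add1
  c6: issue MUL r3<-Mul2  regs: r0:16,r1:Add3,r2:1,r3:Mul2,r4:Mul1,r5:Add1
  c7: CDB Add2=-11; issue ADD r5<-Add2  regs: r0:16,r1:Add3,r2:1,r3:Mul2,r4:Mul1,r5:Add2
  c8: CDB Mul1=49; issue MUL r3<-Mul1  regs: r0:16,r1:Add3,r2:1,r3:Mul1,r4:49,r5:Add2
  c9: -  regs: r0:16,r1:Add3,r2:1,r3:Mul1,r4:49,r5:Add2
  c10: CDB Add1=-12  regs: r0:16,r1:Add3,r2:1,r3:Mul1,r4:49,r5:Add2
  c11: CDB Add3=65  regs: r0:16,r1:65,r2:1,r3:Mul1,r4:49,r5:Add2
  c12: -  regs: r0:16,r1:65,r2:1,r3:Mul1,r4:49,r5:Add2
  c13: -  regs: r0:16,r1:65,r2:1,r3:Mul1,r4:49,r5:Add2
  c14: CDB Add2=114  regs: r0:16,r1:65,r2:1,r3:Mul1,r4:49,r5:114

STATUS = VALUE 114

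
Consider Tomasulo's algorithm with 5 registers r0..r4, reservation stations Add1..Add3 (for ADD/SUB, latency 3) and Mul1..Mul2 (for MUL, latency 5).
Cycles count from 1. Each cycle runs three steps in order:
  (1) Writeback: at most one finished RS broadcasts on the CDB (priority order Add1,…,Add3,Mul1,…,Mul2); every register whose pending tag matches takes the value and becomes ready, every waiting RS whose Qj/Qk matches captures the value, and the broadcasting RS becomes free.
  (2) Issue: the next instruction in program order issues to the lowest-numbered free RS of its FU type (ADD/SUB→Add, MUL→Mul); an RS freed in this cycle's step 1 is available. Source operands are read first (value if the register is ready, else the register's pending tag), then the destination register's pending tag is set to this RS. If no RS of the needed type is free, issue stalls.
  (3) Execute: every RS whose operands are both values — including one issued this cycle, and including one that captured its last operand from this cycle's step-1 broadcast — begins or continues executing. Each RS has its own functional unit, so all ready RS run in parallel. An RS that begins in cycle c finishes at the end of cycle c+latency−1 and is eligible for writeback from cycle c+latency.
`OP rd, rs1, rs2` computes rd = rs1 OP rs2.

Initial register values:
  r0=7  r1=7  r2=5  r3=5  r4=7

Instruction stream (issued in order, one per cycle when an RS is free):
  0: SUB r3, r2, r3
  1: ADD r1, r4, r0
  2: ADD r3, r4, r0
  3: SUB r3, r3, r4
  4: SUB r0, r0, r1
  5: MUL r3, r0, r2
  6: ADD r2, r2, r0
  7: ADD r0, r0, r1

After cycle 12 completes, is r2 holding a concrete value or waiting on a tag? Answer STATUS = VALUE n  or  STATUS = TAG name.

cycle 1: issue SUB r3<-Add1 // r0:7,r1:7,r2:5,r3:Add1,r4:7
cycle 2: issue ADD r1<-Add2 // r0:7,r1:Add2,r2:5,r3:Add1,r4:7
cycle 3: issue ADD r3<-Add3 // r0:7,r1:Add2,r2:5,r3:Add3,r4:7
cycle 4: CDB Add1=0; issue SUB r3<-Add1 // r0:7,r1:Add2,r2:5,r3:Add1,r4:7
cycle 5: CDB Add2=14; issue SUB r0<-Add2 // r0:Add2,r1:14,r2:5,r3:Add1,r4:7
cycle 6: CDB Add3=14; issue MUL r3<-Mul1 // r0:Add2,r1:14,r2:5,r3:Mul1,r4:7
cycle 7: issue ADD r2<-Add3 // r0:Add2,r1:14,r2:Add3,r3:Mul1,r4:7
cycle 8: CDB Add2=-7; issue ADD r0<-Add2 // r0:Add2,r1:14,r2:Add3,r3:Mul1,r4:7
cycle 9: CDB Add1=7 // r0:Add2,r1:14,r2:Add3,r3:Mul1,r4:7
cycle 10: - // r0:Add2,r1:14,r2:Add3,r3:Mul1,r4:7
cycle 11: CDB Add2=7 // r0:7,r1:14,r2:Add3,r3:Mul1,r4:7
cycle 12: CDB Add3=-2 // r0:7,r1:14,r2:-2,r3:Mul1,r4:7

STATUS = VALUE -2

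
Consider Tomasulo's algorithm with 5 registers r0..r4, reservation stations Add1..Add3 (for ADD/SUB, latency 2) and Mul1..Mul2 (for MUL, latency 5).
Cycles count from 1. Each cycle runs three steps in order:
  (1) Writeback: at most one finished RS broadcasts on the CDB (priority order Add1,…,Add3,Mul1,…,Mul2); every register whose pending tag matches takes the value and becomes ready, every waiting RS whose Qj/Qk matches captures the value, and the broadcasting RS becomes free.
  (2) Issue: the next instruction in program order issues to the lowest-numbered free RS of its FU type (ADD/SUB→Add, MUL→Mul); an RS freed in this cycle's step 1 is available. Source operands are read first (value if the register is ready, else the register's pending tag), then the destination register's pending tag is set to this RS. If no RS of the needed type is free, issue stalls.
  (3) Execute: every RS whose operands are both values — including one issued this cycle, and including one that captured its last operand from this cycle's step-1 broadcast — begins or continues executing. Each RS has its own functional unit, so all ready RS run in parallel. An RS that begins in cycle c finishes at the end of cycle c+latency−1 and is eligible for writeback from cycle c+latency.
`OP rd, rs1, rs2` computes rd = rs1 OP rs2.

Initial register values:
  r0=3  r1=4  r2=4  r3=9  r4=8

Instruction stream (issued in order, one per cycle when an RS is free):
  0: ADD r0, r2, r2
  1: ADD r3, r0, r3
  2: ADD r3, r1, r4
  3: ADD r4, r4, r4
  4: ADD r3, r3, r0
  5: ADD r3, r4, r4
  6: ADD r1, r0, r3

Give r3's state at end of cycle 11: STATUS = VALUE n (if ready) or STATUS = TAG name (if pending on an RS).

STATUS = VALUE 32

  c1: issue ADD r0<-Add1  regs: r0:Add1,r1:4,r2:4,r3:9,r4:8
  c2: issue ADD r3<-Add2  regs: r0:Add1,r1:4,r2:4,r3:Add2,r4:8
  c3: CDB Add1=8; issue ADD r3<-Add1  regs: r0:8,r1:4,r2:4,r3:Add1,r4:8
  c4: issue ADD r4<-Add3  regs: r0:8,r1:4,r2:4,r3:Add1,r4:Add3
  c5: CDB Add1=12; issue ADD r3<-Add1  regs: r0:8,r1:4,r2:4,r3:Add1,r4:Add3
  c6: CDB Add2=17; issue ADD r3<-Add2  regs: r0:8,r1:4,r2:4,r3:Add2,r4:Add3
  c7: CDB Add1=20; issue ADD r1<-Add1  regs: r0:8,r1:Add1,r2:4,r3:Add2,r4:Add3
  c8: CDB Add3=16  regs: r0:8,r1:Add1,r2:4,r3:Add2,r4:16
  c9: -  regs: r0:8,r1:Add1,r2:4,r3:Add2,r4:16
  c10: CDB Add2=32  regs: r0:8,r1:Add1,r2:4,r3:32,r4:16
  c11: -  regs: r0:8,r1:Add1,r2:4,r3:32,r4:16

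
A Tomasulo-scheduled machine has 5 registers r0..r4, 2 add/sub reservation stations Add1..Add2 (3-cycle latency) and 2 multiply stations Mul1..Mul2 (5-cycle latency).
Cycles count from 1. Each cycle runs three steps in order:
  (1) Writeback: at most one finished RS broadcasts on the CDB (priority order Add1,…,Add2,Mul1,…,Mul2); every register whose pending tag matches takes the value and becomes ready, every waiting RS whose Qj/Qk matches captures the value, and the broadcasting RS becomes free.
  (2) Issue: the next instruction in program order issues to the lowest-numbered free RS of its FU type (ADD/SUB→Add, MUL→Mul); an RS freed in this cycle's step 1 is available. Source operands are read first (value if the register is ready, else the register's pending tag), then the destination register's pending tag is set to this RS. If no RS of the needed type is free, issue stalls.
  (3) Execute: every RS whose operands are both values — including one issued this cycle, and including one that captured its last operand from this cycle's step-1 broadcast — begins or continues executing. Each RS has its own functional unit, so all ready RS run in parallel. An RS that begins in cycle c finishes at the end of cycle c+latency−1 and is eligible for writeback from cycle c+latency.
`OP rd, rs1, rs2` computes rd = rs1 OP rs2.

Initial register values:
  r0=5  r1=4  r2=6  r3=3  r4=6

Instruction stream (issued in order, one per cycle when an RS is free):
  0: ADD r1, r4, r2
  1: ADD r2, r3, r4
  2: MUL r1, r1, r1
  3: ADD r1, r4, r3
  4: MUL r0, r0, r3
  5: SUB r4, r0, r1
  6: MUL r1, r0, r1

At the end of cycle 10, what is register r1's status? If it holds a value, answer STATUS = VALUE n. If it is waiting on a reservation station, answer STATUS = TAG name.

STATUS = TAG Mul1

cycle 1: issue ADD r1<-Add1 // r0:5,r1:Add1,r2:6,r3:3,r4:6
cycle 2: issue ADD r2<-Add2 // r0:5,r1:Add1,r2:Add2,r3:3,r4:6
cycle 3: issue MUL r1<-Mul1 // r0:5,r1:Mul1,r2:Add2,r3:3,r4:6
cycle 4: CDB Add1=12; issue ADD r1<-Add1 // r0:5,r1:Add1,r2:Add2,r3:3,r4:6
cycle 5: CDB Add2=9; issue MUL r0<-Mul2 // r0:Mul2,r1:Add1,r2:9,r3:3,r4:6
cycle 6: issue SUB r4<-Add2 // r0:Mul2,r1:Add1,r2:9,r3:3,r4:Add2
cycle 7: CDB Add1=9; stall // r0:Mul2,r1:9,r2:9,r3:3,r4:Add2
cycle 8: stall // r0:Mul2,r1:9,r2:9,r3:3,r4:Add2
cycle 9: CDB Mul1=144; issue MUL r1<-Mul1 // r0:Mul2,r1:Mul1,r2:9,r3:3,r4:Add2
cycle 10: CDB Mul2=15 // r0:15,r1:Mul1,r2:9,r3:3,r4:Add2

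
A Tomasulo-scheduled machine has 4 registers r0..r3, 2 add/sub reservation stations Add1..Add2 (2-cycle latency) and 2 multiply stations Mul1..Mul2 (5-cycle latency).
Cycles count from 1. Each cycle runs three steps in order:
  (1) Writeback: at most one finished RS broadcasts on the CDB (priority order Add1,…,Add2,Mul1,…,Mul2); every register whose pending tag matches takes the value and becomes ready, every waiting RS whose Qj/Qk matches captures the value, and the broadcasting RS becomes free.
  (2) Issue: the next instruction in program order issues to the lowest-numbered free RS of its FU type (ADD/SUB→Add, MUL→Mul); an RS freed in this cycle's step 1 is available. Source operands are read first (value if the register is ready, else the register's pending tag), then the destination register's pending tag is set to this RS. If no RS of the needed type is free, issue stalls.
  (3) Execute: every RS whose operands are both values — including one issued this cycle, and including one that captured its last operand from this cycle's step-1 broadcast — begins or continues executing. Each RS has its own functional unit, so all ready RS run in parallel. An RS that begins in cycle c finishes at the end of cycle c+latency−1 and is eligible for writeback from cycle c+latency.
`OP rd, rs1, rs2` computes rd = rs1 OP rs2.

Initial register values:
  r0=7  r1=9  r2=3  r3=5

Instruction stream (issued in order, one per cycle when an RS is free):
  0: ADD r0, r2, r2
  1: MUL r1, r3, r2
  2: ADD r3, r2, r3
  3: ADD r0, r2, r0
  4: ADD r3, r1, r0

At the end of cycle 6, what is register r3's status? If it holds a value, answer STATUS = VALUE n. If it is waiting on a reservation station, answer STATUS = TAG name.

cycle 1: issue ADD r0<-Add1 // r0:Add1,r1:9,r2:3,r3:5
cycle 2: issue MUL r1<-Mul1 // r0:Add1,r1:Mul1,r2:3,r3:5
cycle 3: CDB Add1=6; issue ADD r3<-Add1 // r0:6,r1:Mul1,r2:3,r3:Add1
cycle 4: issue ADD r0<-Add2 // r0:Add2,r1:Mul1,r2:3,r3:Add1
cycle 5: CDB Add1=8; issue ADD r3<-Add1 // r0:Add2,r1:Mul1,r2:3,r3:Add1
cycle 6: CDB Add2=9 // r0:9,r1:Mul1,r2:3,r3:Add1

STATUS = TAG Add1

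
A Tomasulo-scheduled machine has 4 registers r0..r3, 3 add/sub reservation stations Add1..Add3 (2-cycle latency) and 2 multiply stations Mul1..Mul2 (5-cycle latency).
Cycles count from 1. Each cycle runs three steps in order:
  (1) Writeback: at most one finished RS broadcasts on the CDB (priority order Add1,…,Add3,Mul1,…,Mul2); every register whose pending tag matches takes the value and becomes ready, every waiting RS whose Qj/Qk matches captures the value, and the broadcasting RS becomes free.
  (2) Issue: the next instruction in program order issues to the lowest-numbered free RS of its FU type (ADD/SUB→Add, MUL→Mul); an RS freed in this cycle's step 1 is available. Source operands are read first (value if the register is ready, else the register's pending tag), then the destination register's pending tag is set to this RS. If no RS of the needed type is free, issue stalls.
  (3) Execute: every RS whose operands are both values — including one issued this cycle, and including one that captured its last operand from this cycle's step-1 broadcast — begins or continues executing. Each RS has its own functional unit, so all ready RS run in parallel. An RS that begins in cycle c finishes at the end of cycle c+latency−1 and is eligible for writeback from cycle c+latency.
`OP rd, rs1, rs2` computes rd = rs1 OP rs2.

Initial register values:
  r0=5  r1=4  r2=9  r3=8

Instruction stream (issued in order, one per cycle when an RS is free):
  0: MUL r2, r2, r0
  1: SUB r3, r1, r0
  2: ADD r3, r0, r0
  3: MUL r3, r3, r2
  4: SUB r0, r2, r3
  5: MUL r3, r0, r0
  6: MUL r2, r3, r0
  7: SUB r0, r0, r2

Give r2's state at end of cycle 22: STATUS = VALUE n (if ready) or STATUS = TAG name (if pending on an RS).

STATUS = TAG Mul2

c1: issue MUL r2<-Mul1 | r0:5,r1:4,r2:Mul1,r3:8
c2: issue SUB r3<-Add1 | r0:5,r1:4,r2:Mul1,r3:Add1
c3: issue ADD r3<-Add2 | r0:5,r1:4,r2:Mul1,r3:Add2
c4: CDB Add1=-1; issue MUL r3<-Mul2 | r0:5,r1:4,r2:Mul1,r3:Mul2
c5: CDB Add2=10; issue SUB r0<-Add1 | r0:Add1,r1:4,r2:Mul1,r3:Mul2
c6: CDB Mul1=45; issue MUL r3<-Mul1 | r0:Add1,r1:4,r2:45,r3:Mul1
c7: stall | r0:Add1,r1:4,r2:45,r3:Mul1
c8: stall | r0:Add1,r1:4,r2:45,r3:Mul1
c9: stall | r0:Add1,r1:4,r2:45,r3:Mul1
c10: stall | r0:Add1,r1:4,r2:45,r3:Mul1
c11: CDB Mul2=450; issue MUL r2<-Mul2 | r0:Add1,r1:4,r2:Mul2,r3:Mul1
c12: issue SUB r0<-Add2 | r0:Add2,r1:4,r2:Mul2,r3:Mul1
c13: CDB Add1=-405 | r0:Add2,r1:4,r2:Mul2,r3:Mul1
c14: - | r0:Add2,r1:4,r2:Mul2,r3:Mul1
c15: - | r0:Add2,r1:4,r2:Mul2,r3:Mul1
c16: - | r0:Add2,r1:4,r2:Mul2,r3:Mul1
c17: - | r0:Add2,r1:4,r2:Mul2,r3:Mul1
c18: CDB Mul1=164025 | r0:Add2,r1:4,r2:Mul2,r3:164025
c19: - | r0:Add2,r1:4,r2:Mul2,r3:164025
c20: - | r0:Add2,r1:4,r2:Mul2,r3:164025
c21: - | r0:Add2,r1:4,r2:Mul2,r3:164025
c22: - | r0:Add2,r1:4,r2:Mul2,r3:164025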